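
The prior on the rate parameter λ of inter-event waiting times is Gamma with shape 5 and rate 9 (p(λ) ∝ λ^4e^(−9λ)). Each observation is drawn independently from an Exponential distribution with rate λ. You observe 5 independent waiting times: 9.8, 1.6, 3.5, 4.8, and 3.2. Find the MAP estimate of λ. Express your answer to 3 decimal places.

The Exponential(rate=λ) likelihood is ∝ λ^n e^(−λΣtᵢ). Here n = 5 and Σtᵢ = 9.8 + 1.6 + 3.5 + 4.8 + 3.2 = 22.9.
Posterior ∝ λ^4e^(−9λ) · λ^5e^(−22.9λ) = λ^9e^(−31.9λ), i.e. Gamma(10, 31.9).
Mode = (a−1)/b = 9/31.9 ≈ 0.282.

λ̂_MAP = 0.282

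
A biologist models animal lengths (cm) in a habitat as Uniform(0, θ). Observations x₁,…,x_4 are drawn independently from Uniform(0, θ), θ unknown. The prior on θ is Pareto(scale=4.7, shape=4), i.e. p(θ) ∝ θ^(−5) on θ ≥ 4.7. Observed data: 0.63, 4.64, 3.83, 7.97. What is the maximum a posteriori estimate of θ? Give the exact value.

θ̂_MAP = 7.97

The Uniform(0, θ) likelihood is θ^(−n) for θ ≥ max(xᵢ), zero otherwise. Here max(xᵢ) = 7.97.
Posterior ∝ θ^(−5) · θ^(−4) = θ^(−9) on θ ≥ max(4.7, 7.97) = 7.97.
This density is strictly decreasing in θ, so the posterior mode lies at the lower boundary of the support.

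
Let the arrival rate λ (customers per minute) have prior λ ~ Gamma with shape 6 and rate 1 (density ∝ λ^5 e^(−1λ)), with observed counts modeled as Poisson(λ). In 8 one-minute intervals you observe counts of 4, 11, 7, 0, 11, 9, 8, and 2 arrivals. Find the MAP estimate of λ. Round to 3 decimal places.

λ̂_MAP = 6.333

Σxᵢ = 4+11+7+0+11+9+8+2 = 52, with n = 8.
Posterior ∝ λ^5e^(−1λ) · λ^52e^(−8λ) = λ^57e^(−9λ), i.e. Gamma(shape=58, rate=9).
The mode of a Gamma(a, b) with a ≥ 1 (shape–rate) is (a−1)/b = 57/9 ≈ 6.333.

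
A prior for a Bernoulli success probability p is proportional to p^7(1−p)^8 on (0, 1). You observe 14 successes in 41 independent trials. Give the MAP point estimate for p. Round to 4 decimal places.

The prior density ∝ p^7(1−p)^8 is the kernel of Beta(8, 9).
Data: 14 successes in 41 trials. The binomial likelihood contributes p^14(1−p)^27, so the posterior is Beta(8+14, 9+27) = Beta(22, 36).
For Beta(a, b) with a, b > 1 the mode is (a−1)/(a+b−2) = 21/56 ≈ 0.3750.

p̂_MAP = 0.3750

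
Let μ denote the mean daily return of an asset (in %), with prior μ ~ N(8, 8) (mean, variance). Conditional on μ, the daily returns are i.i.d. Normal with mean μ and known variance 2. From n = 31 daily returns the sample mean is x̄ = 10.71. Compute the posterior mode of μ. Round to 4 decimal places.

n = 31, x̄ = 10.71.
For a Normal prior and Normal likelihood with known variance, the posterior is Normal; its mode equals its mean, the precision-weighted average.
Prior precision 1/σ₀² = 1/8 = 0.125; data precision n/σ² = 31/2 = 15.5.
μ̂ = (0.125·8 + 15.5·10.71) / (0.125 + 15.5) = 167.005/15.625 = 10.68832 ≈ 10.6883.

μ̂_MAP = 10.6883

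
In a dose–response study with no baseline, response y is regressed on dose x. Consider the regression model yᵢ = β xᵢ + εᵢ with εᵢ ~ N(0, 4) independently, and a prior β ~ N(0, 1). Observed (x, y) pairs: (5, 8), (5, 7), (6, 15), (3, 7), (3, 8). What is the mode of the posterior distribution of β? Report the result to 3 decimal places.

β̂_MAP = 1.944

log p(β | y) = −Σ(yᵢ − βxᵢ)²/(2·4) − β²/(2·1) + const.
Setting the derivative to zero: Σxᵢ(yᵢ − βxᵢ)/4 − β/1 = 0, so β = Σxᵢyᵢ / (Σxᵢ² + σ²/τ²).
Σxᵢyᵢ = 5·8 + 5·7 + 6·15 + 3·7 + 3·8 = 210; Σxᵢ² = 104; σ²/τ² = 4.
β̂_MAP = 210 / (104 + 4) = 210/108 ≈ 1.944.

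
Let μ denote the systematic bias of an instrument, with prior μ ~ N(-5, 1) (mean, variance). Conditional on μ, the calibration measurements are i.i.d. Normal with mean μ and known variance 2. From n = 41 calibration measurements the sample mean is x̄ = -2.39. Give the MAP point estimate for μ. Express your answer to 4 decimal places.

μ̂_MAP = -2.5114

n = 41, x̄ = -2.39.
For a Normal prior and Normal likelihood with known variance, the posterior is Normal; its mode equals its mean, the precision-weighted average.
Prior precision 1/σ₀² = 1/1 = 1; data precision n/σ² = 41/2 = 20.5.
μ̂ = (1·(-5) + 20.5·(-2.39)) / (1 + 20.5) = (-53.995)/21.5 = -10799/4300 ≈ -2.5114.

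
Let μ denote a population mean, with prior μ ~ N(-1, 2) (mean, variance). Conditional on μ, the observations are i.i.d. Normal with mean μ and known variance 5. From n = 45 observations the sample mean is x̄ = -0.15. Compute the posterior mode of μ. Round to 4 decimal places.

n = 45, x̄ = -0.15.
For a Normal prior and Normal likelihood with known variance, the posterior is Normal; its mode equals its mean, the precision-weighted average.
Prior precision 1/σ₀² = 1/2 = 0.5; data precision n/σ² = 45/5 = 9.
μ̂ = (0.5·(-1) + 9·(-0.15)) / (0.5 + 9) = (-1.85)/9.5 = -37/190 ≈ -0.1947.

μ̂_MAP = -0.1947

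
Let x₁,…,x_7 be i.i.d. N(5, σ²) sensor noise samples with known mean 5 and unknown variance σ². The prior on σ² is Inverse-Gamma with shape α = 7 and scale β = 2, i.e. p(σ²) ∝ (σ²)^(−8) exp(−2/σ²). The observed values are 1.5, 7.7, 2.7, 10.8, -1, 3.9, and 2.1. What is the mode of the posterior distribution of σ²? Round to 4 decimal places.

σ̂²_MAP = 4.6996

Sum of squared deviations about the known mean: SS = (1.5−5)² + (7.7−5)² + (2.7−5)² + (10.8−5)² + (-1−5)² + (3.9−5)² + (2.1−5)² = 104.09.
The Normal likelihood contributes (σ²)^(−n/2) exp(−SS/(2σ²)), so the posterior is Inverse-Gamma(α + n/2, β + SS/2) = Inverse-Gamma(10.5, 54.045).
The mode of Inverse-Gamma(a, b) is b/(a+1) = 54.045/11.5 ≈ 4.6996.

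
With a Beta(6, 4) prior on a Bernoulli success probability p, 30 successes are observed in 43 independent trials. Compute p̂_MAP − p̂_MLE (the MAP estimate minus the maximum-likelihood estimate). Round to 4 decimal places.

MAP − MLE = -0.0114

Posterior is Beta(36, 17); MAP = (36−1)/(53−2) = 35/51 ≈ 0.68627.
MLE ignores the prior: p̂_MLE = k/n = 30/43 ≈ 0.69767.
Difference = 35/51 − 30/43 = -25/2193 ≈ -0.0114.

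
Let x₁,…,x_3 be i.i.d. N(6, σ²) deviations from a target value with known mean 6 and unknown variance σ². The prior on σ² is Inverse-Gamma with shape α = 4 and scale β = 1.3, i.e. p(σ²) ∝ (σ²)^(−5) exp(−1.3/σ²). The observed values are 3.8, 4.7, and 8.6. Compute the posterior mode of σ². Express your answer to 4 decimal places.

Sum of squared deviations about the known mean: SS = (3.8−6)² + (4.7−6)² + (8.6−6)² = 13.29.
The Normal likelihood contributes (σ²)^(−n/2) exp(−SS/(2σ²)), so the posterior is Inverse-Gamma(α + n/2, β + SS/2) = Inverse-Gamma(5.5, 7.945).
The mode of Inverse-Gamma(a, b) is b/(a+1) = 7.945/6.5 ≈ 1.2223.

σ̂²_MAP = 1.2223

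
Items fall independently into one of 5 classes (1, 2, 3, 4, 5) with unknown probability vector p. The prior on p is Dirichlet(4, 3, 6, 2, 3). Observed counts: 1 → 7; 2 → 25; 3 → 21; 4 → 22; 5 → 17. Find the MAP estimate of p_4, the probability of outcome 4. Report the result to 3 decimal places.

MAP estimate: 0.219

The posterior is Dirichlet(αᵢ + nᵢ) = Dirichlet(11, 28, 27, 24, 20).
For a Dirichlet(a₁,…,a_K) with all aᵢ > 1, the mode has j-th component (aⱼ − 1)/(Σaᵢ − K).
Here Σaᵢ = 110 and K = 5, so p_4 = (24 − 1)/(110 − 5) = 23/105 ≈ 0.219.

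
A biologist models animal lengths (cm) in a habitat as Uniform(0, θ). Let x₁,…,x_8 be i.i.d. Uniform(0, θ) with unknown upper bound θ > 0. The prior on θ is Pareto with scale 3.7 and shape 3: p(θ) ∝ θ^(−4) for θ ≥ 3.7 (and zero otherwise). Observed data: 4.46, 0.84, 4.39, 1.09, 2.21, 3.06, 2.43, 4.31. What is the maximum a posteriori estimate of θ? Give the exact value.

θ̂_MAP = 4.46

The Uniform(0, θ) likelihood is θ^(−n) for θ ≥ max(xᵢ), zero otherwise. Here max(xᵢ) = 4.46.
Posterior ∝ θ^(−4) · θ^(−8) = θ^(−12) on θ ≥ max(3.7, 4.46) = 4.46.
This density is strictly decreasing in θ, so the posterior mode lies at the lower boundary of the support.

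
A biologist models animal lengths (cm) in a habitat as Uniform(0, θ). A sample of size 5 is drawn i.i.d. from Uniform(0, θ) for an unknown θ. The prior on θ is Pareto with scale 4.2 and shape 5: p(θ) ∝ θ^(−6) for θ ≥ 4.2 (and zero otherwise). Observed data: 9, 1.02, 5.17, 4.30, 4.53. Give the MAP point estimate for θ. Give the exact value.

θ̂_MAP = 9

The Uniform(0, θ) likelihood is θ^(−n) for θ ≥ max(xᵢ), zero otherwise. Here max(xᵢ) = 9.
Posterior ∝ θ^(−6) · θ^(−5) = θ^(−11) on θ ≥ max(4.2, 9) = 9.
This density is strictly decreasing in θ, so the posterior mode lies at the lower boundary of the support.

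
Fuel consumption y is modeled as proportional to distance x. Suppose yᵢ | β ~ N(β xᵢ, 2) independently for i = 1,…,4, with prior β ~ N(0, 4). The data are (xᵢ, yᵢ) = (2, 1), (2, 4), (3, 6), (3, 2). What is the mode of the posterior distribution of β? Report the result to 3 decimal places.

β̂_MAP = 1.283

log p(β | y) = −Σ(yᵢ − βxᵢ)²/(2·2) − β²/(2·4) + const.
Setting the derivative to zero: Σxᵢ(yᵢ − βxᵢ)/2 − β/4 = 0, so β = Σxᵢyᵢ / (Σxᵢ² + σ²/τ²).
Σxᵢyᵢ = 2·1 + 2·4 + 3·6 + 3·2 = 34; Σxᵢ² = 26; σ²/τ² = 0.5.
β̂_MAP = 34 / (26 + 0.5) = 34/26.5 ≈ 1.283.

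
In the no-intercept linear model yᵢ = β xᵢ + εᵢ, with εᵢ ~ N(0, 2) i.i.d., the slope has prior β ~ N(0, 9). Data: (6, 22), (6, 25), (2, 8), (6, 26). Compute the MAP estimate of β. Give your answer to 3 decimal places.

β̂_MAP = 4.046

log p(β | y) = −Σ(yᵢ − βxᵢ)²/(2·2) − β²/(2·9) + const.
Setting the derivative to zero: Σxᵢ(yᵢ − βxᵢ)/2 − β/9 = 0, so β = Σxᵢyᵢ / (Σxᵢ² + σ²/τ²).
Σxᵢyᵢ = 6·22 + 6·25 + 2·8 + 6·26 = 454; Σxᵢ² = 112; σ²/τ² = 2/9.
β̂_MAP = 454 / (112 + 2/9) = 454/(1010/9) = 2043/505 ≈ 4.046.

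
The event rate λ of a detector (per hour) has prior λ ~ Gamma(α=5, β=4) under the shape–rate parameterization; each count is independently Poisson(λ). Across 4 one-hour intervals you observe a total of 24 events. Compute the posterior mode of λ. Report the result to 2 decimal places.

λ̂_MAP = 3.50

Σxᵢ = 24, n = 4.
Posterior ∝ λ^4e^(−4λ) · λ^24e^(−4λ) = λ^28e^(−8λ), i.e. Gamma(shape=29, rate=8).
The mode of a Gamma(a, b) with a ≥ 1 (shape–rate) is (a−1)/b = 28/8 ≈ 3.50.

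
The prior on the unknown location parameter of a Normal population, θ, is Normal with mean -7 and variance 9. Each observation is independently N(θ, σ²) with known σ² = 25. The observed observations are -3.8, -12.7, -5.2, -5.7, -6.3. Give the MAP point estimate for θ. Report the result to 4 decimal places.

n = 5; x̄ = ((-3.8) + (-12.7) + (-5.2) + (-5.7) + (-6.3))/5 = -33.7/5 = -6.74.
For a Normal prior and Normal likelihood with known variance, the posterior is Normal; its mode equals its mean, the precision-weighted average.
Prior precision 1/σ₀² = 1/9; data precision n/σ² = 5/25 = 0.2.
θ̂ = ((1/9)·(-7) + 0.2·(-6.74)) / (1/9 + 0.2) = (-4783/2250)/(14/45) = -4783/700 ≈ -6.8329.

θ̂_MAP = -6.8329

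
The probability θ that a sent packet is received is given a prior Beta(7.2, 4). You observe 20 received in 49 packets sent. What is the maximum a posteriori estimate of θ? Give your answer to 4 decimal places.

θ̂_MAP = 0.4502

Prior: Beta(7.2, 4).
Data: 20 successes in 49 trials. The binomial likelihood contributes θ^20(1−θ)^29, so the posterior is Beta(7.2+20, 4+29) = Beta(27.2, 33).
For Beta(a, b) with a, b > 1 the mode is (a−1)/(a+b−2) = 26.2/58.2 ≈ 0.4502.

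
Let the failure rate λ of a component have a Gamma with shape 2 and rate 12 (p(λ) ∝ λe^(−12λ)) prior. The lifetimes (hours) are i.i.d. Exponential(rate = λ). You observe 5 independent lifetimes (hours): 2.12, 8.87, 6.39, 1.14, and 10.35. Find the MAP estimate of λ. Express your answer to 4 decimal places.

The Exponential(rate=λ) likelihood is ∝ λ^n e^(−λΣtᵢ). Here n = 5 and Σtᵢ = 2.12 + 8.87 + 6.39 + 1.14 + 10.35 = 28.87.
Posterior ∝ λe^(−12λ) · λ^5e^(−28.87λ) = λ^6e^(−40.87λ), i.e. Gamma(7, 40.87).
Mode = (a−1)/b = 6/40.87 ≈ 0.1468.

λ̂_MAP = 0.1468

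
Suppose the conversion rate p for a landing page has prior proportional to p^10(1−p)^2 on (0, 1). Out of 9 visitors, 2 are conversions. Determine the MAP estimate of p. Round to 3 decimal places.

The prior density ∝ p^10(1−p)^2 is the kernel of Beta(11, 3).
Data: 2 successes in 9 trials. The binomial likelihood contributes p^2(1−p)^7, so the posterior is Beta(11+2, 3+7) = Beta(13, 10).
For Beta(a, b) with a, b > 1 the mode is (a−1)/(a+b−2) = 12/21 ≈ 0.571.

p̂_MAP = 0.571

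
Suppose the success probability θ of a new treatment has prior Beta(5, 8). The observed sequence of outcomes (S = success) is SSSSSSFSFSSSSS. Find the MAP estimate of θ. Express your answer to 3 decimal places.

Prior: Beta(5, 8).
Data: 12 successes in 14 trials (from the sequence). The binomial likelihood contributes θ^12(1−θ)^2, so the posterior is Beta(5+12, 8+2) = Beta(17, 10).
For Beta(a, b) with a, b > 1 the mode is (a−1)/(a+b−2) = 16/25 ≈ 0.640.

θ̂_MAP = 0.640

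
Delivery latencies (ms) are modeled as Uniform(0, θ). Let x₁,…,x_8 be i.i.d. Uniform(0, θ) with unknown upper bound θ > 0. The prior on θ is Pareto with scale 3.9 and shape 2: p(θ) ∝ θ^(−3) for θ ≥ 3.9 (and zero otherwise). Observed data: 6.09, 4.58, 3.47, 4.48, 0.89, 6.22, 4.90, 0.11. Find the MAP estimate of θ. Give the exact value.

θ̂_MAP = 6.22

The Uniform(0, θ) likelihood is θ^(−n) for θ ≥ max(xᵢ), zero otherwise. Here max(xᵢ) = 6.22.
Posterior ∝ θ^(−3) · θ^(−8) = θ^(−11) on θ ≥ max(3.9, 6.22) = 6.22.
This density is strictly decreasing in θ, so the posterior mode lies at the lower boundary of the support.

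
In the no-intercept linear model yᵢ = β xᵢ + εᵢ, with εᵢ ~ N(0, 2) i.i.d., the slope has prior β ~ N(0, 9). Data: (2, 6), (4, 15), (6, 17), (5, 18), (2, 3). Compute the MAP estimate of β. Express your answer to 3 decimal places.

β̂_MAP = 3.168

log p(β | y) = −Σ(yᵢ − βxᵢ)²/(2·2) − β²/(2·9) + const.
Setting the derivative to zero: Σxᵢ(yᵢ − βxᵢ)/2 − β/9 = 0, so β = Σxᵢyᵢ / (Σxᵢ² + σ²/τ²).
Σxᵢyᵢ = 2·6 + 4·15 + 6·17 + 5·18 + 2·3 = 270; Σxᵢ² = 85; σ²/τ² = 2/9.
β̂_MAP = 270 / (85 + 2/9) = 270/(767/9) = 2430/767 ≈ 3.168.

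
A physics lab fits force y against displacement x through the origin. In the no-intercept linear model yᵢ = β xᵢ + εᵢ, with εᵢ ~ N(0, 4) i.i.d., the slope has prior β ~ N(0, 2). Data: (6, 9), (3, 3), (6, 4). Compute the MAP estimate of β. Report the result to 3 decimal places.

log p(β | y) = −Σ(yᵢ − βxᵢ)²/(2·4) − β²/(2·2) + const.
Setting the derivative to zero: Σxᵢ(yᵢ − βxᵢ)/4 − β/2 = 0, so β = Σxᵢyᵢ / (Σxᵢ² + σ²/τ²).
Σxᵢyᵢ = 6·9 + 3·3 + 6·4 = 87; Σxᵢ² = 81; σ²/τ² = 2.
β̂_MAP = 87 / (81 + 2) = 87/83 ≈ 1.048.

β̂_MAP = 1.048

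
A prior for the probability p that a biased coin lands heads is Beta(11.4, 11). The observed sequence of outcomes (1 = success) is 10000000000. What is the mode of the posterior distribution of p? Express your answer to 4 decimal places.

Prior: Beta(11.4, 11).
Data: 1 success in 11 trials (from the sequence). The binomial likelihood contributes p(1−p)^10, so the posterior is Beta(11.4+1, 11+10) = Beta(12.4, 21).
For Beta(a, b) with a, b > 1 the mode is (a−1)/(a+b−2) = 11.4/31.4 ≈ 0.3631.

p̂_MAP = 0.3631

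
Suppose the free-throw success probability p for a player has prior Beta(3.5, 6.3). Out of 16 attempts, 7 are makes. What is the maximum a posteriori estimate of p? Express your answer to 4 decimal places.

Prior: Beta(3.5, 6.3).
Data: 7 successes in 16 trials. The binomial likelihood contributes p^7(1−p)^9, so the posterior is Beta(3.5+7, 6.3+9) = Beta(10.5, 15.3).
For Beta(a, b) with a, b > 1 the mode is (a−1)/(a+b−2) = 9.5/23.8 ≈ 0.3992.

p̂_MAP = 0.3992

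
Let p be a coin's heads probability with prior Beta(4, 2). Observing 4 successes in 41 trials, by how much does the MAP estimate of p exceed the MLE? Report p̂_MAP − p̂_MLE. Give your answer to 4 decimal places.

Posterior is Beta(8, 39); MAP = (8−1)/(47−2) = 7/45 ≈ 0.15556.
MLE ignores the prior: p̂_MLE = k/n = 4/41 ≈ 0.09756.
Difference = 7/45 − 4/41 = 107/1845 ≈ 0.0580.

MAP − MLE = 0.0580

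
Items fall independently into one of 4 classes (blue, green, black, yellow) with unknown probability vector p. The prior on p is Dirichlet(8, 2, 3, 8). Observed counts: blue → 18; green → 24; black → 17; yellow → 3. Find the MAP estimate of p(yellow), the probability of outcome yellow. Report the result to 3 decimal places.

MAP estimate of p(yellow) = 0.127

The posterior is Dirichlet(αᵢ + nᵢ) = Dirichlet(26, 26, 20, 11).
For a Dirichlet(a₁,…,a_K) with all aᵢ > 1, the mode has j-th component (aⱼ − 1)/(Σaᵢ − K).
Here Σaᵢ = 83 and K = 4, so p(yellow) = (11 − 1)/(83 − 4) = 10/79 ≈ 0.127.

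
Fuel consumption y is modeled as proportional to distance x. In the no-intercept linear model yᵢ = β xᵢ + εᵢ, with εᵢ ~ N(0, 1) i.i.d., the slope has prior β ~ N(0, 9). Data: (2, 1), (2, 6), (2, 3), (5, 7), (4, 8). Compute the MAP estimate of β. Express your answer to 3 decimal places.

log p(β | y) = −Σ(yᵢ − βxᵢ)²/(2·1) − β²/(2·9) + const.
Setting the derivative to zero: Σxᵢ(yᵢ − βxᵢ)/1 − β/9 = 0, so β = Σxᵢyᵢ / (Σxᵢ² + σ²/τ²).
Σxᵢyᵢ = 2·1 + 2·6 + 2·3 + 5·7 + 4·8 = 87; Σxᵢ² = 53; σ²/τ² = 1/9.
β̂_MAP = 87 / (53 + 1/9) = 87/(478/9) = 783/478 ≈ 1.638.

β̂_MAP = 1.638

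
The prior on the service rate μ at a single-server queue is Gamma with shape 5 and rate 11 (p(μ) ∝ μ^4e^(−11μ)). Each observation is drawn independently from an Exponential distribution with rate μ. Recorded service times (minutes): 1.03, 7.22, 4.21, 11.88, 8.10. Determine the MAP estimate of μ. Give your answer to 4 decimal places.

μ̂_MAP = 0.2072

The Exponential(rate=μ) likelihood is ∝ μ^n e^(−μΣtᵢ). Here n = 5 and Σtᵢ = 1.03 + 7.22 + 4.21 + 11.88 + 8.10 = 32.44.
Posterior ∝ μ^4e^(−11μ) · μ^5e^(−32.44μ) = μ^9e^(−43.44μ), i.e. Gamma(10, 43.44).
Mode = (a−1)/b = 9/43.44 ≈ 0.2072.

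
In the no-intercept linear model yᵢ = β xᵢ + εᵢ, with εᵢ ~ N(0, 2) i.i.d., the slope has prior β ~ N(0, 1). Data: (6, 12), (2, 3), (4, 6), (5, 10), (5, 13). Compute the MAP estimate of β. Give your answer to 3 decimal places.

log p(β | y) = −Σ(yᵢ − βxᵢ)²/(2·2) − β²/(2·1) + const.
Setting the derivative to zero: Σxᵢ(yᵢ − βxᵢ)/2 − β/1 = 0, so β = Σxᵢyᵢ / (Σxᵢ² + σ²/τ²).
Σxᵢyᵢ = 6·12 + 2·3 + 4·6 + 5·10 + 5·13 = 217; Σxᵢ² = 106; σ²/τ² = 2.
β̂_MAP = 217 / (106 + 2) = 217/108 ≈ 2.009.

β̂_MAP = 2.009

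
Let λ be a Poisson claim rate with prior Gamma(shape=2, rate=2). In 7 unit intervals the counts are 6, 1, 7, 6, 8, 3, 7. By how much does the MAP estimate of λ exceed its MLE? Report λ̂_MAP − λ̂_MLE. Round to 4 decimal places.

MAP − MLE = -1.0952

Σxᵢ = 38. Posterior is Gamma(40, 9); MAP = (40−1)/9 = 39/9 ≈ 4.33333.
MLE = x̄ = 38/7 ≈ 5.42857.
Difference = 39/9 − 38/7 = -23/21 ≈ -1.0952.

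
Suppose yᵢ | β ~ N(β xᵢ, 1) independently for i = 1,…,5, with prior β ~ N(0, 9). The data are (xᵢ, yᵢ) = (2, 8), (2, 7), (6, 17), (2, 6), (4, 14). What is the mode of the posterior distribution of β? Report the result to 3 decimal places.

log p(β | y) = −Σ(yᵢ − βxᵢ)²/(2·1) − β²/(2·9) + const.
Setting the derivative to zero: Σxᵢ(yᵢ − βxᵢ)/1 − β/9 = 0, so β = Σxᵢyᵢ / (Σxᵢ² + σ²/τ²).
Σxᵢyᵢ = 2·8 + 2·7 + 6·17 + 2·6 + 4·14 = 200; Σxᵢ² = 64; σ²/τ² = 1/9.
β̂_MAP = 200 / (64 + 1/9) = 200/(577/9) = 1800/577 ≈ 3.120.

β̂_MAP = 3.120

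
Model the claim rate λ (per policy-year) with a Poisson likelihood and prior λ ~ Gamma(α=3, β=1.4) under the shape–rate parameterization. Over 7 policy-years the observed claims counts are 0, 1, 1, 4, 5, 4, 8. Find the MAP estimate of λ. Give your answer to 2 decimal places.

Σxᵢ = 0+1+1+4+5+4+8 = 23, with n = 7.
Posterior ∝ λ^2e^(−1.4λ) · λ^23e^(−7λ) = λ^25e^(−8.4λ), i.e. Gamma(shape=26, rate=8.4).
The mode of a Gamma(a, b) with a ≥ 1 (shape–rate) is (a−1)/b = 25/8.4 ≈ 2.98.

λ̂_MAP = 2.98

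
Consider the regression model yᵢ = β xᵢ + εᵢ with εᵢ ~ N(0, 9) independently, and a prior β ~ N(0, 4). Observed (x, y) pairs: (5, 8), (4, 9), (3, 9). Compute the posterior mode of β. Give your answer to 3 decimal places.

β̂_MAP = 1.971

log p(β | y) = −Σ(yᵢ − βxᵢ)²/(2·9) − β²/(2·4) + const.
Setting the derivative to zero: Σxᵢ(yᵢ − βxᵢ)/9 − β/4 = 0, so β = Σxᵢyᵢ / (Σxᵢ² + σ²/τ²).
Σxᵢyᵢ = 5·8 + 4·9 + 3·9 = 103; Σxᵢ² = 50; σ²/τ² = 2.25.
β̂_MAP = 103 / (50 + 2.25) = 103/52.25 ≈ 1.971.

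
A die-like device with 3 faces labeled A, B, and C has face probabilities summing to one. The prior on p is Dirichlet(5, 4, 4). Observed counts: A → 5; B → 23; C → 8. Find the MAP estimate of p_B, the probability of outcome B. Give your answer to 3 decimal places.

The posterior is Dirichlet(αᵢ + nᵢ) = Dirichlet(10, 27, 12).
For a Dirichlet(a₁,…,a_K) with all aᵢ > 1, the mode has j-th component (aⱼ − 1)/(Σaᵢ − K).
Here Σaᵢ = 49 and K = 3, so p_B = (27 − 1)/(49 − 3) = 26/46 ≈ 0.565.

MAP estimate of p_B = 0.565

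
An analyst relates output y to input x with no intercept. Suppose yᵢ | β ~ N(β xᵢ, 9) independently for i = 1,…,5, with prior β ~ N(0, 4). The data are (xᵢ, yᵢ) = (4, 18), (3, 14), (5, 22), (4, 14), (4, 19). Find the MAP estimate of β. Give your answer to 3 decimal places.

log p(β | y) = −Σ(yᵢ − βxᵢ)²/(2·9) − β²/(2·4) + const.
Setting the derivative to zero: Σxᵢ(yᵢ − βxᵢ)/9 − β/4 = 0, so β = Σxᵢyᵢ / (Σxᵢ² + σ²/τ²).
Σxᵢyᵢ = 4·18 + 3·14 + 5·22 + 4·14 + 4·19 = 356; Σxᵢ² = 82; σ²/τ² = 2.25.
β̂_MAP = 356 / (82 + 2.25) = 356/84.25 ≈ 4.226.

β̂_MAP = 4.226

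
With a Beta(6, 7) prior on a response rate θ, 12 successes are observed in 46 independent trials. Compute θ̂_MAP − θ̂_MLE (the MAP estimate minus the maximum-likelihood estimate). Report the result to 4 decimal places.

Posterior is Beta(18, 41); MAP = (18−1)/(59−2) = 17/57 ≈ 0.29825.
MLE ignores the prior: θ̂_MLE = k/n = 12/46 ≈ 0.26087.
Difference = 17/57 − 12/46 = 49/1311 ≈ 0.0374.

MAP − MLE = 0.0374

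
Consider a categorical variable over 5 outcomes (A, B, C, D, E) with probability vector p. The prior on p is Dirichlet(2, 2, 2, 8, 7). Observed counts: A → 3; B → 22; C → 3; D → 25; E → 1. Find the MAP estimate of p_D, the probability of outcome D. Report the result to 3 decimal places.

MAP estimate of p_D = 0.457

The posterior is Dirichlet(αᵢ + nᵢ) = Dirichlet(5, 24, 5, 33, 8).
For a Dirichlet(a₁,…,a_K) with all aᵢ > 1, the mode has j-th component (aⱼ − 1)/(Σaᵢ − K).
Here Σaᵢ = 75 and K = 5, so p_D = (33 − 1)/(75 − 5) = 32/70 ≈ 0.457.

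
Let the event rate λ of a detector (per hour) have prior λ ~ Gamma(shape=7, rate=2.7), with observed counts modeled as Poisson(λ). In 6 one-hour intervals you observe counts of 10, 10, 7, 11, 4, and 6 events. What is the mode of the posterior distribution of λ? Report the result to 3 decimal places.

Σxᵢ = 10+10+7+11+4+6 = 48, with n = 6.
Posterior ∝ λ^6e^(−2.7λ) · λ^48e^(−6λ) = λ^54e^(−8.7λ), i.e. Gamma(shape=55, rate=8.7).
The mode of a Gamma(a, b) with a ≥ 1 (shape–rate) is (a−1)/b = 54/8.7 ≈ 6.207.

λ̂_MAP = 6.207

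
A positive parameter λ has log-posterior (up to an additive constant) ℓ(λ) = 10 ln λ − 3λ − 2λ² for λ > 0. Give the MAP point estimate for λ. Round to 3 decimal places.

λ̂_MAP = 1.250

ℓ'(λ) = 10/λ − 3 − 4λ. Setting this to zero and multiplying by λ: 4λ² + 3λ − 10 = 0.
λ = (−3 + √(3² + 4·4·10)) / (2·4) = (−3 + √169) / 8 = (−3 + 13)/8 = 5/4.
ℓ''(λ) = −10/λ² − 4 < 0, confirming a maximum.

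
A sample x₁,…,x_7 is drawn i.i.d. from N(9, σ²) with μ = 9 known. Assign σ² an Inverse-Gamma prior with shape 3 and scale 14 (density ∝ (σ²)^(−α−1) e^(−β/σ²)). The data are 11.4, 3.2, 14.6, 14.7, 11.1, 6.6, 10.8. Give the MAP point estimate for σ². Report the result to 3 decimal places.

σ̂²_MAP = 9.644

Sum of squared deviations about the known mean: SS = (11.4−9)² + (3.2−9)² + (14.6−9)² + (14.7−9)² + (11.1−9)² + (6.6−9)² + (10.8−9)² = 116.66.
The Normal likelihood contributes (σ²)^(−n/2) exp(−SS/(2σ²)), so the posterior is Inverse-Gamma(α + n/2, β + SS/2) = Inverse-Gamma(6.5, 72.33).
The mode of Inverse-Gamma(a, b) is b/(a+1) = 72.33/7.5 ≈ 9.644.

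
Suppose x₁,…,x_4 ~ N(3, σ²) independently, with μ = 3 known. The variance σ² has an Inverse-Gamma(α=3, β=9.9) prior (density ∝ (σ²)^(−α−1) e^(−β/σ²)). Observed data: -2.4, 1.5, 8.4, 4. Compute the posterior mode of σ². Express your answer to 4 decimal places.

σ̂²_MAP = 6.7808

Sum of squared deviations about the known mean: SS = (-2.4−3)² + (1.5−3)² + (8.4−3)² + (4−3)² = 61.57.
The Normal likelihood contributes (σ²)^(−n/2) exp(−SS/(2σ²)), so the posterior is Inverse-Gamma(α + n/2, β + SS/2) = Inverse-Gamma(5, 40.685).
The mode of Inverse-Gamma(a, b) is b/(a+1) = 40.685/6 ≈ 6.7808.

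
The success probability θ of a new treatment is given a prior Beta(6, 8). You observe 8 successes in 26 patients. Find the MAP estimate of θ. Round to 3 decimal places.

θ̂_MAP = 0.342

Prior: Beta(6, 8).
Data: 8 successes in 26 trials. The binomial likelihood contributes θ^8(1−θ)^18, so the posterior is Beta(6+8, 8+18) = Beta(14, 26).
For Beta(a, b) with a, b > 1 the mode is (a−1)/(a+b−2) = 13/38 ≈ 0.342.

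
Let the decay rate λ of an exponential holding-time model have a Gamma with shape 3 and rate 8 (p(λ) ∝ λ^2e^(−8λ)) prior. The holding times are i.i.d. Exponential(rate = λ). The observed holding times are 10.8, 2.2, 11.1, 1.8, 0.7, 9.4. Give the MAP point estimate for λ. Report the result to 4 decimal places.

λ̂_MAP = 0.1818

The Exponential(rate=λ) likelihood is ∝ λ^n e^(−λΣtᵢ). Here n = 6 and Σtᵢ = 10.8 + 2.2 + 11.1 + 1.8 + 0.7 + 9.4 = 36.
Posterior ∝ λ^2e^(−8λ) · λ^6e^(−36λ) = λ^8e^(−44λ), i.e. Gamma(9, 44).
Mode = (a−1)/b = 8/44 ≈ 0.1818.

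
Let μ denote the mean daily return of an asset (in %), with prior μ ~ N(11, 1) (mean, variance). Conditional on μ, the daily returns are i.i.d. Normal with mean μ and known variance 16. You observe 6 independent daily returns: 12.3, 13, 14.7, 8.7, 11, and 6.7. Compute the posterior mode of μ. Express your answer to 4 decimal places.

μ̂_MAP = 11.0182

n = 6; x̄ = (12.3 + 13 + 14.7 + 8.7 + 11 + 6.7)/6 = 66.4/6 = 166/15 ≈ 11.0667.
For a Normal prior and Normal likelihood with known variance, the posterior is Normal; its mode equals its mean, the precision-weighted average.
Prior precision 1/σ₀² = 1/1 = 1; data precision n/σ² = 6/16 = 0.375.
μ̂ = (1·11 + 0.375·(166/15)) / (1 + 0.375) = 15.15/1.375 = 606/55 ≈ 11.0182.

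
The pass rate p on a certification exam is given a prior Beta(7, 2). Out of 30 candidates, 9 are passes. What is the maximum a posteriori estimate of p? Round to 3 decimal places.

p̂_MAP = 0.405

Prior: Beta(7, 2).
Data: 9 successes in 30 trials. The binomial likelihood contributes p^9(1−p)^21, so the posterior is Beta(7+9, 2+21) = Beta(16, 23).
For Beta(a, b) with a, b > 1 the mode is (a−1)/(a+b−2) = 15/37 ≈ 0.405.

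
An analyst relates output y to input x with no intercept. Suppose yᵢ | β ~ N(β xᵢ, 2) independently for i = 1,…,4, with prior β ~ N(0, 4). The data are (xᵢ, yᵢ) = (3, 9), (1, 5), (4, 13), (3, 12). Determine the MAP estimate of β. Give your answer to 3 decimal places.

log p(β | y) = −Σ(yᵢ − βxᵢ)²/(2·2) − β²/(2·4) + const.
Setting the derivative to zero: Σxᵢ(yᵢ − βxᵢ)/2 − β/4 = 0, so β = Σxᵢyᵢ / (Σxᵢ² + σ²/τ²).
Σxᵢyᵢ = 3·9 + 1·5 + 4·13 + 3·12 = 120; Σxᵢ² = 35; σ²/τ² = 0.5.
β̂_MAP = 120 / (35 + 0.5) = 120/35.5 ≈ 3.380.

β̂_MAP = 3.380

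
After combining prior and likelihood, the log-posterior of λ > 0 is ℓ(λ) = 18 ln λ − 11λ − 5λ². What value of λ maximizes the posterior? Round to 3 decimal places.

λ̂_MAP = 0.900

ℓ'(λ) = 18/λ − 11 − 10λ. Setting this to zero and multiplying by λ: 10λ² + 11λ − 18 = 0.
λ = (−11 + √(11² + 4·10·18)) / (2·10) = (−11 + √841) / 20 = (−11 + 29)/20 = 9/10.
ℓ''(λ) = −18/λ² − 10 < 0, confirming a maximum.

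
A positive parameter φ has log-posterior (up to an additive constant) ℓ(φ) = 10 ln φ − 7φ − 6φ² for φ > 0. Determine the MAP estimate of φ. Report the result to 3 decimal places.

ℓ'(φ) = 10/φ − 7 − 12φ. Setting this to zero and multiplying by φ: 12φ² + 7φ − 10 = 0.
φ = (−7 + √(7² + 4·12·10)) / (2·12) = (−7 + √529) / 24 = (−7 + 23)/24 = 2/3.
ℓ''(φ) = −10/φ² − 12 < 0, confirming a maximum.

φ̂_MAP = 0.667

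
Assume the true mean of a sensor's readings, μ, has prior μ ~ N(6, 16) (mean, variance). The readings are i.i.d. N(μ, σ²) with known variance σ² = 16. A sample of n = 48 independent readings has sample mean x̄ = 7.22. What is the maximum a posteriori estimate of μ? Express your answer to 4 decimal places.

n = 48, x̄ = 7.22.
For a Normal prior and Normal likelihood with known variance, the posterior is Normal; its mode equals its mean, the precision-weighted average.
Prior precision 1/σ₀² = 1/16 = 0.0625; data precision n/σ² = 48/16 = 3.
μ̂ = (0.0625·6 + 3·7.22) / (0.0625 + 3) = 22.035/3.0625 = 8814/1225 ≈ 7.1951.

μ̂_MAP = 7.1951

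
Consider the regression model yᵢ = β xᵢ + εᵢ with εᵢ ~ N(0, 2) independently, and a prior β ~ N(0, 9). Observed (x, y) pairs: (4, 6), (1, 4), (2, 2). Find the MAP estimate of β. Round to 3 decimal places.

β̂_MAP = 1.508

log p(β | y) = −Σ(yᵢ − βxᵢ)²/(2·2) − β²/(2·9) + const.
Setting the derivative to zero: Σxᵢ(yᵢ − βxᵢ)/2 − β/9 = 0, so β = Σxᵢyᵢ / (Σxᵢ² + σ²/τ²).
Σxᵢyᵢ = 4·6 + 1·4 + 2·2 = 32; Σxᵢ² = 21; σ²/τ² = 2/9.
β̂_MAP = 32 / (21 + 2/9) = 32/(191/9) = 288/191 ≈ 1.508.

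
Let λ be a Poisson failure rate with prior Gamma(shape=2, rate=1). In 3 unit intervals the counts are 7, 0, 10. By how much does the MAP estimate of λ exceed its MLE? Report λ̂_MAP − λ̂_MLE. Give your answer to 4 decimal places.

MAP − MLE = -1.1667

Σxᵢ = 17. Posterior is Gamma(19, 4); MAP = (19−1)/4 = 18/4 ≈ 4.50000.
MLE = x̄ = 17/3 ≈ 5.66667.
Difference = 18/4 − 17/3 = -7/6 ≈ -1.1667.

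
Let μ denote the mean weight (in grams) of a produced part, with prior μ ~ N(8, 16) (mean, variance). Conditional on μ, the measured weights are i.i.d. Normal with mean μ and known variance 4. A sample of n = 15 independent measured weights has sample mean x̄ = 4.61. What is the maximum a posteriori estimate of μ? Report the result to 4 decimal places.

n = 15, x̄ = 4.61.
For a Normal prior and Normal likelihood with known variance, the posterior is Normal; its mode equals its mean, the precision-weighted average.
Prior precision 1/σ₀² = 1/16 = 0.0625; data precision n/σ² = 15/4 = 3.75.
μ̂ = (0.0625·8 + 3.75·4.61) / (0.0625 + 3.75) = 17.7875/3.8125 = 1423/305 ≈ 4.6656.

μ̂_MAP = 4.6656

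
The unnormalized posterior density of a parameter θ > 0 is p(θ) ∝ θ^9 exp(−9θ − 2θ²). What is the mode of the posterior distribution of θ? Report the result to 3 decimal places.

θ̂_MAP = 0.750

ℓ'(θ) = 9/θ − 9 − 4θ. Setting this to zero and multiplying by θ: 4θ² + 9θ − 9 = 0.
θ = (−9 + √(9² + 4·4·9)) / (2·4) = (−9 + √225) / 8 = (−9 + 15)/8 = 3/4.
ℓ''(θ) = −9/θ² − 4 < 0, confirming a maximum.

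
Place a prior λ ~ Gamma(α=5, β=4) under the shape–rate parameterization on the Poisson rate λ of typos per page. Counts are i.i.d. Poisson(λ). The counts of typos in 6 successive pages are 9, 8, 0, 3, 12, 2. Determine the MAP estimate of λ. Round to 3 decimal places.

Σxᵢ = 9+8+0+3+12+2 = 34, with n = 6.
Posterior ∝ λ^4e^(−4λ) · λ^34e^(−6λ) = λ^38e^(−10λ), i.e. Gamma(shape=39, rate=10).
The mode of a Gamma(a, b) with a ≥ 1 (shape–rate) is (a−1)/b = 38/10 ≈ 3.800.

λ̂_MAP = 3.800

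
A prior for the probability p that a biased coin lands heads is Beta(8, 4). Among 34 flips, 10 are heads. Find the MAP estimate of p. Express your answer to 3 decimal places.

Prior: Beta(8, 4).
Data: 10 successes in 34 trials. The binomial likelihood contributes p^10(1−p)^24, so the posterior is Beta(8+10, 4+24) = Beta(18, 28).
For Beta(a, b) with a, b > 1 the mode is (a−1)/(a+b−2) = 17/44 ≈ 0.386.

p̂_MAP = 0.386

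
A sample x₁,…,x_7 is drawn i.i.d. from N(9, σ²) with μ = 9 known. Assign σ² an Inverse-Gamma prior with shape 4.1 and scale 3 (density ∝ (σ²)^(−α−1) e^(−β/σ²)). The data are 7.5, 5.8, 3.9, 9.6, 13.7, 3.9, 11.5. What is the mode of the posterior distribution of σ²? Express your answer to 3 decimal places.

Sum of squared deviations about the known mean: SS = (7.5−9)² + (5.8−9)² + (3.9−9)² + (9.6−9)² + (13.7−9)² + (3.9−9)² + (11.5−9)² = 93.21.
The Normal likelihood contributes (σ²)^(−n/2) exp(−SS/(2σ²)), so the posterior is Inverse-Gamma(α + n/2, β + SS/2) = Inverse-Gamma(7.6, 49.605).
The mode of Inverse-Gamma(a, b) is b/(a+1) = 49.605/8.6 ≈ 5.768.

σ̂²_MAP = 5.768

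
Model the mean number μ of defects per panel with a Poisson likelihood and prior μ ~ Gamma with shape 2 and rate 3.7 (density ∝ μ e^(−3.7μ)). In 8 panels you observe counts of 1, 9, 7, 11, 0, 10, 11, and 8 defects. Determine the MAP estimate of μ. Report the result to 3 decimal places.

Σxᵢ = 1+9+7+11+0+10+11+8 = 57, with n = 8.
Posterior ∝ μe^(−3.7μ) · μ^57e^(−8μ) = μ^58e^(−11.7μ), i.e. Gamma(shape=59, rate=11.7).
The mode of a Gamma(a, b) with a ≥ 1 (shape–rate) is (a−1)/b = 58/11.7 ≈ 4.957.

μ̂_MAP = 4.957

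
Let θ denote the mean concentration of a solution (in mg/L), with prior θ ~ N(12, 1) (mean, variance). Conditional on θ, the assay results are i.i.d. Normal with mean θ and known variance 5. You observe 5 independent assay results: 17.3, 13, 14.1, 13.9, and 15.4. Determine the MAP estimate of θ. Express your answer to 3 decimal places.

n = 5; x̄ = (17.3 + 13 + 14.1 + 13.9 + 15.4)/5 = 73.7/5 = 14.74.
For a Normal prior and Normal likelihood with known variance, the posterior is Normal; its mode equals its mean, the precision-weighted average.
Prior precision 1/σ₀² = 1/1 = 1; data precision n/σ² = 5/5 = 1.
θ̂ = (1·12 + 1·14.74) / (1 + 1) = 26.74/2 = 13.370.

θ̂_MAP = 13.370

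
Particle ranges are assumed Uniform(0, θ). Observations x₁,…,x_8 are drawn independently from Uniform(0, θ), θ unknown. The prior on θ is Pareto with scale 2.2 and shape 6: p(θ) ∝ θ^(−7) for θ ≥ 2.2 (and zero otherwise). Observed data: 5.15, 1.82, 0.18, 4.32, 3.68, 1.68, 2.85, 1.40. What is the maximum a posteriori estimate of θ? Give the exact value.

The Uniform(0, θ) likelihood is θ^(−n) for θ ≥ max(xᵢ), zero otherwise. Here max(xᵢ) = 5.15.
Posterior ∝ θ^(−7) · θ^(−8) = θ^(−15) on θ ≥ max(2.2, 5.15) = 5.15.
This density is strictly decreasing in θ, so the posterior mode lies at the lower boundary of the support.

θ̂_MAP = 5.15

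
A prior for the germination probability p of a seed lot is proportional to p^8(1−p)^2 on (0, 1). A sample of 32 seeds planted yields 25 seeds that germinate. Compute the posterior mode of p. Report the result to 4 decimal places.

The prior density ∝ p^8(1−p)^2 is the kernel of Beta(9, 3).
Data: 25 successes in 32 trials. The binomial likelihood contributes p^25(1−p)^7, so the posterior is Beta(9+25, 3+7) = Beta(34, 10).
For Beta(a, b) with a, b > 1 the mode is (a−1)/(a+b−2) = 33/42 ≈ 0.7857.

p̂_MAP = 0.7857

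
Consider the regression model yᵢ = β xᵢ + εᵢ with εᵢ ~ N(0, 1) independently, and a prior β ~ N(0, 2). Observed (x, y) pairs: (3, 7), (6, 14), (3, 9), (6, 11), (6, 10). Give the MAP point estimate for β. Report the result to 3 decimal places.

log p(β | y) = −Σ(yᵢ − βxᵢ)²/(2·1) − β²/(2·2) + const.
Setting the derivative to zero: Σxᵢ(yᵢ − βxᵢ)/1 − β/2 = 0, so β = Σxᵢyᵢ / (Σxᵢ² + σ²/τ²).
Σxᵢyᵢ = 3·7 + 6·14 + 3·9 + 6·11 + 6·10 = 258; Σxᵢ² = 126; σ²/τ² = 0.5.
β̂_MAP = 258 / (126 + 0.5) = 258/126.5 ≈ 2.040.

β̂_MAP = 2.040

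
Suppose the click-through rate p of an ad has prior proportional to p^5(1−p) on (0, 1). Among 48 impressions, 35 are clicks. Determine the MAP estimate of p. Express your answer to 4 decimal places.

The prior density ∝ p^5(1−p)^1 is the kernel of Beta(6, 2).
Data: 35 successes in 48 trials. The binomial likelihood contributes p^35(1−p)^13, so the posterior is Beta(6+35, 2+13) = Beta(41, 15).
For Beta(a, b) with a, b > 1 the mode is (a−1)/(a+b−2) = 40/54 ≈ 0.7407.

p̂_MAP = 0.7407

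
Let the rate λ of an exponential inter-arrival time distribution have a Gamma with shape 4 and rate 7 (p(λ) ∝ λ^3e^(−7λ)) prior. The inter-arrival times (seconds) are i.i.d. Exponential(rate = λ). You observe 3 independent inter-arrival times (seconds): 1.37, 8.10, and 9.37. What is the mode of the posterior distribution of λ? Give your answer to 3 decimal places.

λ̂_MAP = 0.232

The Exponential(rate=λ) likelihood is ∝ λ^n e^(−λΣtᵢ). Here n = 3 and Σtᵢ = 1.37 + 8.10 + 9.37 = 18.84.
Posterior ∝ λ^3e^(−7λ) · λ^3e^(−18.84λ) = λ^6e^(−25.84λ), i.e. Gamma(7, 25.84).
Mode = (a−1)/b = 6/25.84 ≈ 0.232.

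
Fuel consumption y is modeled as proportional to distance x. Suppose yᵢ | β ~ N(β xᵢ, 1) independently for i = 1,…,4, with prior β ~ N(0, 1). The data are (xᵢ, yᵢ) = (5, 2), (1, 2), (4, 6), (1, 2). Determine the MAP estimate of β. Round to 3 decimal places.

log p(β | y) = −Σ(yᵢ − βxᵢ)²/(2·1) − β²/(2·1) + const.
Setting the derivative to zero: Σxᵢ(yᵢ − βxᵢ)/1 − β/1 = 0, so β = Σxᵢyᵢ / (Σxᵢ² + σ²/τ²).
Σxᵢyᵢ = 5·2 + 1·2 + 4·6 + 1·2 = 38; Σxᵢ² = 43; σ²/τ² = 1.
β̂_MAP = 38 / (43 + 1) = 38/44 ≈ 0.864.

β̂_MAP = 0.864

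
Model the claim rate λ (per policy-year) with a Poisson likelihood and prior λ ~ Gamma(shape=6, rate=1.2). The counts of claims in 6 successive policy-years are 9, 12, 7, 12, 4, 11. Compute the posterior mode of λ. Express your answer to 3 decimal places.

λ̂_MAP = 8.333

Σxᵢ = 9+12+7+12+4+11 = 55, with n = 6.
Posterior ∝ λ^5e^(−1.2λ) · λ^55e^(−6λ) = λ^60e^(−7.2λ), i.e. Gamma(shape=61, rate=7.2).
The mode of a Gamma(a, b) with a ≥ 1 (shape–rate) is (a−1)/b = 60/7.2 ≈ 8.333.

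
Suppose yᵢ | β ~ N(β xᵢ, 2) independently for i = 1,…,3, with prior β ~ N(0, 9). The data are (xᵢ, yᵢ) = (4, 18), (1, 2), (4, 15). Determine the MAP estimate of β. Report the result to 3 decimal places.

β̂_MAP = 4.033

log p(β | y) = −Σ(yᵢ − βxᵢ)²/(2·2) − β²/(2·9) + const.
Setting the derivative to zero: Σxᵢ(yᵢ − βxᵢ)/2 − β/9 = 0, so β = Σxᵢyᵢ / (Σxᵢ² + σ²/τ²).
Σxᵢyᵢ = 4·18 + 1·2 + 4·15 = 134; Σxᵢ² = 33; σ²/τ² = 2/9.
β̂_MAP = 134 / (33 + 2/9) = 134/(299/9) = 1206/299 ≈ 4.033.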